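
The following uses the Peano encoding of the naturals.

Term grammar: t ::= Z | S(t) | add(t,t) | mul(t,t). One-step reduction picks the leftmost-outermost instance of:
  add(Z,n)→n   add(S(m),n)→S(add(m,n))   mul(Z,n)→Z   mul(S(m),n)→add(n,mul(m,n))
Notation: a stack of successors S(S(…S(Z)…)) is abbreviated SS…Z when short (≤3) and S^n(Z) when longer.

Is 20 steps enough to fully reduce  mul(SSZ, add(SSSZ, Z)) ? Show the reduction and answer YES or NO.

Answer: YES — reaches normal form S^6(Z) in 19 ≤ 20 steps

Derivation:
  start: mul(SSZ, add(SSSZ, Z))
  step 1: add(add(SSSZ, Z), mul(SZ, add(SSSZ, Z)))
  step 2: add(S(add(SSZ, Z)), mul(SZ, add(SSSZ, Z)))
  step 3: S(add(add(SSZ, Z), mul(SZ, add(SSSZ, Z))))
  step 4: S(add(S(add(SZ, Z)), mul(SZ, add(SSSZ, Z))))
  step 5: S(S(add(add(SZ, Z), mul(SZ, add(SSSZ, Z)))))
  step 6: S(S(add(S(add(Z, Z)), mul(SZ, add(SSSZ, Z)))))
  step 7: S(S(S(add(add(Z, Z), mul(SZ, add(SSSZ, Z))))))
  step 8: S(S(S(add(Z, mul(SZ, add(SSSZ, Z))))))
  step 9: S(S(S(mul(SZ, add(SSSZ, Z)))))
  step 10: S(S(S(add(add(SSSZ, Z), mul(Z, add(SSSZ, Z))))))
  step 11: S(S(S(add(S(add(SSZ, Z)), mul(Z, add(SSSZ, Z))))))
  step 12: S(S(S(S(add(add(SSZ, Z), mul(Z, add(SSSZ, Z)))))))
  step 13: S(S(S(S(add(S(add(SZ, Z)), mul(Z, add(SSSZ, Z)))))))
  step 14: S(S(S(S(S(add(add(SZ, Z), mul(Z, add(SSSZ, Z))))))))
  step 15: S(S(S(S(S(add(S(add(Z, Z)), mul(Z, add(SSSZ, Z))))))))
  step 16: S(S(S(S(S(S(add(add(Z, Z), mul(Z, add(SSSZ, Z)))))))))
  step 17: S(S(S(S(S(S(add(Z, mul(Z, add(SSSZ, Z)))))))))
  step 18: S(S(S(S(S(S(mul(Z, add(SSSZ, Z))))))))
  step 19: S^6(Z)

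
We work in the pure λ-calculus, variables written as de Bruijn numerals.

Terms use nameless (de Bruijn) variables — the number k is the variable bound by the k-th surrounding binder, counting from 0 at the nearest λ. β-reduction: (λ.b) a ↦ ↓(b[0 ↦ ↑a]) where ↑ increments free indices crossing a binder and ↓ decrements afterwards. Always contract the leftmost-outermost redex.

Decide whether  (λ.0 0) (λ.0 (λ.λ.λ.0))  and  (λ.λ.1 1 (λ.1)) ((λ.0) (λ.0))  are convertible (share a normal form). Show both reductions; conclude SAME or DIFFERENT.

Answer: DIFFERENT — A ⇓ λ.λ.0, B ⇓ λ.λ.1

Derivation:
Term A:
  start: (λ.0 0) (λ.0 (λ.λ.λ.0))
  [1] (λ.0 (λ.λ.λ.0)) (λ.0 (λ.λ.λ.0))
  [2] (λ.0 (λ.λ.λ.0)) (λ.λ.λ.0)
  [3] (λ.λ.λ.0) (λ.λ.λ.0)
  [4] λ.λ.0

Term B:
  start: (λ.λ.1 1 (λ.1)) ((λ.0) (λ.0))
  [1] λ.(λ.0) (λ.0) ((λ.0) (λ.0)) (λ.1)
  [2] λ.(λ.0) ((λ.0) (λ.0)) (λ.1)
  [3] λ.(λ.0) (λ.0) (λ.1)
  [4] λ.(λ.0) (λ.1)
  [5] λ.λ.1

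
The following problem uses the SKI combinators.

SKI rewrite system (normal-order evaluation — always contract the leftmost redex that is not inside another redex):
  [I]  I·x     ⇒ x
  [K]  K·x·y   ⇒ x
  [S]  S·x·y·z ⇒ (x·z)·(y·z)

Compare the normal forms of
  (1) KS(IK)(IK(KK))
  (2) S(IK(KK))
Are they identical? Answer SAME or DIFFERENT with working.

Term A:
  start: KS(IK)(IK(KK))
  step 1: S(IK(KK))
  step 2: S(K(KK))

Term B:
  start: S(IK(KK))
  step 1: S(K(KK))

Answer: SAME — A ⇓ S(K(KK)), B ⇓ S(K(KK))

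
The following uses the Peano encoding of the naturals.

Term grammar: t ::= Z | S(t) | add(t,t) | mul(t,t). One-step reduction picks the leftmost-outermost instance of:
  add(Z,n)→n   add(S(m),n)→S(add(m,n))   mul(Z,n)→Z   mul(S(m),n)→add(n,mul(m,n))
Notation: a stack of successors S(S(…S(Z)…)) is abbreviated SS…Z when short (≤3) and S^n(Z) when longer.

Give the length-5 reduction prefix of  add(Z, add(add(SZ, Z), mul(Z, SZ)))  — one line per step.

Answer: after 5 steps: S(mul(Z, SZ))

Reduction:
  start: add(Z, add(add(SZ, Z), mul(Z, SZ)))
  [1] add(add(SZ, Z), mul(Z, SZ))
  [2] add(S(add(Z, Z)), mul(Z, SZ))
  [3] S(add(add(Z, Z), mul(Z, SZ)))
  [4] S(add(Z, mul(Z, SZ)))
  [5] S(mul(Z, SZ))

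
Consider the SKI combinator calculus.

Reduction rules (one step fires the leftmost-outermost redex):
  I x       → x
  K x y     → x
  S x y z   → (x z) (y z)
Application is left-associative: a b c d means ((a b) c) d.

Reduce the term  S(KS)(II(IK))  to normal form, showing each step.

Answer: normal form = S(KS)K  (in 3 steps)

Reduction:
  start: S(KS)(II(IK))
  →1  S(KS)(I(IK))
  →2  S(KS)(IK)
  →3  S(KS)K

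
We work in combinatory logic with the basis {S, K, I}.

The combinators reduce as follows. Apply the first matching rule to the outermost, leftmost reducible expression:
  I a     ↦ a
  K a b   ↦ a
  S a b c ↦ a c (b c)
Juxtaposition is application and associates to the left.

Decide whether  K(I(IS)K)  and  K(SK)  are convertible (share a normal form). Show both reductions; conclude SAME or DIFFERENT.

Answer: SAME — A ⇓ K(SK), B ⇓ K(SK)

Derivation:
Term A:
  start: K(I(IS)K)
  step 1: K(ISK)
  step 2: K(SK)

Term B:
  start: K(SK)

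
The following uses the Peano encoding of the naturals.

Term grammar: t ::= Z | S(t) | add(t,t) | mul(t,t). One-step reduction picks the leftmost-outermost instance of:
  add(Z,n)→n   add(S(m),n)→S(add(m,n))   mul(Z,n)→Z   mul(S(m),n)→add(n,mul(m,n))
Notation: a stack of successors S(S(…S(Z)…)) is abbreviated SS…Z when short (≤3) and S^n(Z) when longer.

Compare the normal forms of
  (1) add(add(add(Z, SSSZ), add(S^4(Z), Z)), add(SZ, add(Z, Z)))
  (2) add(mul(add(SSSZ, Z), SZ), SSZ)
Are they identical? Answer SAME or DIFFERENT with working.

Answer: DIFFERENT — A ⇓ S^8(Z), B ⇓ S^5(Z)

Derivation:
Term A:
  start: add(add(add(Z, SSSZ), add(S^4(Z), Z)), add(SZ, add(Z, Z)))
  [1] add(add(SSSZ, add(S^4(Z), Z)), add(SZ, add(Z, Z)))
  [2] add(S(add(SSZ, add(S^4(Z), Z))), add(SZ, add(Z, Z)))
  [3] S(add(add(SSZ, add(S^4(Z), Z)), add(SZ, add(Z, Z))))
  [4] S(add(S(add(SZ, add(S^4(Z), Z))), add(SZ, add(Z, Z))))
  [5] S(S(add(add(SZ, add(S^4(Z), Z)), add(SZ, add(Z, Z)))))
  [6] S(S(add(S(add(Z, add(S^4(Z), Z))), add(SZ, add(Z, Z)))))
  [7] S(S(S(add(add(Z, add(S^4(Z), Z)), add(SZ, add(Z, Z))))))
  [8] S(S(S(add(add(S^4(Z), Z), add(SZ, add(Z, Z))))))
  [9] S(S(S(add(S(add(SSSZ, Z)), add(SZ, add(Z, Z))))))
  [10] S(S(S(S(add(add(SSSZ, Z), add(SZ, add(Z, Z)))))))
  [11] S(S(S(S(add(S(add(SSZ, Z)), add(SZ, add(Z, Z)))))))
  [12] S(S(S(S(S(add(add(SSZ, Z), add(SZ, add(Z, Z))))))))
  [13] S(S(S(S(S(add(S(add(SZ, Z)), add(SZ, add(Z, Z))))))))
  [14] S(S(S(S(S(S(add(add(SZ, Z), add(SZ, add(Z, Z)))))))))
  [15] S(S(S(S(S(S(add(S(add(Z, Z)), add(SZ, add(Z, Z)))))))))
  [16] S(S(S(S(S(S(S(add(add(Z, Z), add(SZ, add(Z, Z))))))))))
  [17] S(S(S(S(S(S(S(add(Z, add(SZ, add(Z, Z))))))))))
  [18] S(S(S(S(S(S(S(add(SZ, add(Z, Z)))))))))
  [19] S(S(S(S(S(S(S(S(add(Z, add(Z, Z))))))))))
  [20] S(S(S(S(S(S(S(S(add(Z, Z)))))))))
  [21] S^8(Z)

Term B:
  start: add(mul(add(SSSZ, Z), SZ), SSZ)
  [1] add(mul(S(add(SSZ, Z)), SZ), SSZ)
  [2] add(add(SZ, mul(add(SSZ, Z), SZ)), SSZ)
  [3] add(S(add(Z, mul(add(SSZ, Z), SZ))), SSZ)
  [4] S(add(add(Z, mul(add(SSZ, Z), SZ)), SSZ))
  [5] S(add(mul(add(SSZ, Z), SZ), SSZ))
  [6] S(add(mul(S(add(SZ, Z)), SZ), SSZ))
  [7] S(add(add(SZ, mul(add(SZ, Z), SZ)), SSZ))
  [8] S(add(S(add(Z, mul(add(SZ, Z), SZ))), SSZ))
  [9] S(S(add(add(Z, mul(add(SZ, Z), SZ)), SSZ)))
  [10] S(S(add(mul(add(SZ, Z), SZ), SSZ)))
  [11] S(S(add(mul(S(add(Z, Z)), SZ), SSZ)))
  [12] S(S(add(add(SZ, mul(add(Z, Z), SZ)), SSZ)))
  [13] S(S(add(S(add(Z, mul(add(Z, Z), SZ))), SSZ)))
  [14] S(S(S(add(add(Z, mul(add(Z, Z), SZ)), SSZ))))
  [15] S(S(S(add(mul(add(Z, Z), SZ), SSZ))))
  [16] S(S(S(add(mul(Z, SZ), SSZ))))
  [17] S(S(S(add(Z, SSZ))))
  [18] S^5(Z)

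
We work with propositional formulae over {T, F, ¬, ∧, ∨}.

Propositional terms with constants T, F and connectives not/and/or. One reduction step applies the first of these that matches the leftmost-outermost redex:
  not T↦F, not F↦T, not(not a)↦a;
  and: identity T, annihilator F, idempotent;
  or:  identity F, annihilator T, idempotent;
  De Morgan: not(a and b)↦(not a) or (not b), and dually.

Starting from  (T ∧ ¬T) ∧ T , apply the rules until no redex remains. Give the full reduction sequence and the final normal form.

Answer: normal form = F  (in 3 steps)

Reduction:
  start: (T ∧ ¬T) ∧ T
  [1] T ∧ ¬T
  [2] ¬T
  [3] F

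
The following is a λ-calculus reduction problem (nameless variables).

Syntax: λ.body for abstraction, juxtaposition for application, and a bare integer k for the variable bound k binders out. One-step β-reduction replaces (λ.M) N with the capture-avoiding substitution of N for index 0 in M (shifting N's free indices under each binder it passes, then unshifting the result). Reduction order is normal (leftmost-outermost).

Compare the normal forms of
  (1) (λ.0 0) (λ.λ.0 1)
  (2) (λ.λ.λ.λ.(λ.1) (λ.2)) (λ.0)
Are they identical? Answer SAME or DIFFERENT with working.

Answer: DIFFERENT — A ⇓ λ.0 (λ.λ.0 1), B ⇓ λ.λ.λ.0

Working:
Term A:
  start: (λ.0 0) (λ.λ.0 1)
  step 1: (λ.λ.0 1) (λ.λ.0 1)
  step 2: λ.0 (λ.λ.0 1)

Term B:
  start: (λ.λ.λ.λ.(λ.1) (λ.2)) (λ.0)
  step 1: λ.λ.λ.(λ.1) (λ.2)
  step 2: λ.λ.λ.0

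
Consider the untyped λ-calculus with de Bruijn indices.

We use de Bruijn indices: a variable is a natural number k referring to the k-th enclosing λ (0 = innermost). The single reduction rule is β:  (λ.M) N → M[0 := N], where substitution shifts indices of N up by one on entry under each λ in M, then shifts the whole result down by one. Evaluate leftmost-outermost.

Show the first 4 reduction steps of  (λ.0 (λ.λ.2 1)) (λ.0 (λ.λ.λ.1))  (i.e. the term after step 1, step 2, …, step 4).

  start: (λ.0 (λ.λ.2 1)) (λ.0 (λ.λ.λ.1))
  step 1: (λ.0 (λ.λ.λ.1)) (λ.λ.(λ.0 (λ.λ.λ.1)) 1)
  step 2: (λ.λ.(λ.0 (λ.λ.λ.1)) 1) (λ.λ.λ.1)
  step 3: λ.(λ.0 (λ.λ.λ.1)) (λ.λ.λ.1)
  step 4: λ.(λ.λ.λ.1) (λ.λ.λ.1)

Answer: after 4 steps: λ.(λ.λ.λ.1) (λ.λ.λ.1)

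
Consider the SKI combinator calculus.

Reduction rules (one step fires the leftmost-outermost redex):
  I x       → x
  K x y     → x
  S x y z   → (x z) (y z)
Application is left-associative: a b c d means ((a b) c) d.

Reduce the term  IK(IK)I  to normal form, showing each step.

  start: IK(IK)I
  step 1: K(IK)I
  step 2: IK
  step 3: K

Answer: normal form = K  (in 3 steps)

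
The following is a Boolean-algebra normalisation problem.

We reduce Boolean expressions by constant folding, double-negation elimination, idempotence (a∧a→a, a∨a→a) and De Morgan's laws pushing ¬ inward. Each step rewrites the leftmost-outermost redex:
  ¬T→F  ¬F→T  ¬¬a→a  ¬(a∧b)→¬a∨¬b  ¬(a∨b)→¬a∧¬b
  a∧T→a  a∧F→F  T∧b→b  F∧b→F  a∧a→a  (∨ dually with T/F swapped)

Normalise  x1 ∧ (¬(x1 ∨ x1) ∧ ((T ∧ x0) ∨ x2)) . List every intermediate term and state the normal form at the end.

Answer: normal form = x1 ∧ (¬x1 ∧ (x0 ∨ x2))  (in 3 steps)

Reduction:
  start: x1 ∧ (¬(x1 ∨ x1) ∧ ((T ∧ x0) ∨ x2))
  step 1: x1 ∧ ((¬x1 ∧ ¬x1) ∧ ((T ∧ x0) ∨ x2))
  step 2: x1 ∧ (¬x1 ∧ ((T ∧ x0) ∨ x2))
  step 3: x1 ∧ (¬x1 ∧ (x0 ∨ x2))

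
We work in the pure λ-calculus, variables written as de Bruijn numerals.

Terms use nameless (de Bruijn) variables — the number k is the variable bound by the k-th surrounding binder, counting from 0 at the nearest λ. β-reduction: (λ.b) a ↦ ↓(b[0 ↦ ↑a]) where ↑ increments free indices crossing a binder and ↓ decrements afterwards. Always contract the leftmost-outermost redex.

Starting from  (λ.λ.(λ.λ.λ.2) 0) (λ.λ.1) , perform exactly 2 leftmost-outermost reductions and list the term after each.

  start: (λ.λ.(λ.λ.λ.2) 0) (λ.λ.1)
  step 1: λ.(λ.λ.λ.2) 0
  step 2: λ.λ.λ.2

Answer: after 2 steps: λ.λ.λ.2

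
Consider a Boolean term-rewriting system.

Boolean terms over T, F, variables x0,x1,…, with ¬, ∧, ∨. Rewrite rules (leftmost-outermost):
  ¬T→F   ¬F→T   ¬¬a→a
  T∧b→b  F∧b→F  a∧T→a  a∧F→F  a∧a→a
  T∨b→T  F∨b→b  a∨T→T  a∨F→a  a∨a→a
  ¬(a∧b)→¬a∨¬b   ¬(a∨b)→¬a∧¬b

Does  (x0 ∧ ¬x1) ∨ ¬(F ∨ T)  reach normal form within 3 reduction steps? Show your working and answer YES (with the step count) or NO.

  start: (x0 ∧ ¬x1) ∨ ¬(F ∨ T)
  step 1: (x0 ∧ ¬x1) ∨ (¬F ∧ ¬T)
  step 2: (x0 ∧ ¬x1) ∨ (T ∧ ¬T)
  step 3: (x0 ∧ ¬x1) ∨ ¬T

Answer: NO — after 3 steps the term is (x0 ∧ ¬x1) ∨ ¬T, not yet normal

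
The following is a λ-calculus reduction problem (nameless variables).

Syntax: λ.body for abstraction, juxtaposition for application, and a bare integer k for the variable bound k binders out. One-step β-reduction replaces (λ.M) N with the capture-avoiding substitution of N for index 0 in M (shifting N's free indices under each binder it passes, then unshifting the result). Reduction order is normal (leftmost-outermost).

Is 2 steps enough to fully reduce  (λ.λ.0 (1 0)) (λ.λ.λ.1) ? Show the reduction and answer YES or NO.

  start: (λ.λ.0 (1 0)) (λ.λ.λ.1)
  →1  λ.0 ((λ.λ.λ.1) 0)
  →2  λ.0 (λ.λ.1)

Answer: YES — reaches normal form λ.0 (λ.λ.1) in 2 ≤ 2 steps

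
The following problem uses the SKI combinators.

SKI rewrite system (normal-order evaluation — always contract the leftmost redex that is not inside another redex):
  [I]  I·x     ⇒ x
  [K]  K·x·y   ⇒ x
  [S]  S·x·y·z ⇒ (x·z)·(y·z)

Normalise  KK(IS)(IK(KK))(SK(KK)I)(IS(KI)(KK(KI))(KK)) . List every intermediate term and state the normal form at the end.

  start: KK(IS)(IK(KK))(SK(KK)I)(IS(KI)(KK(KI))(KK))
  →1  K(IK(KK))(SK(KK)I)(IS(KI)(KK(KI))(KK))
  →2  IK(KK)(IS(KI)(KK(KI))(KK))
  →3  K(KK)(IS(KI)(KK(KI))(KK))
  →4  KK

Answer: normal form = KK  (in 4 steps)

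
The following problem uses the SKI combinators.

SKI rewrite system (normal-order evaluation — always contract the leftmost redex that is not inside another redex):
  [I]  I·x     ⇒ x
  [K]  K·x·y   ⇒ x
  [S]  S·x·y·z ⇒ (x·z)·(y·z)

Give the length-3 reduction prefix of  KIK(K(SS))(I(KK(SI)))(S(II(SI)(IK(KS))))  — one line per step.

  start: KIK(K(SS))(I(KK(SI)))(S(II(SI)(IK(KS))))
  step 1: I(K(SS))(I(KK(SI)))(S(II(SI)(IK(KS))))
  step 2: K(SS)(I(KK(SI)))(S(II(SI)(IK(KS))))
  step 3: SS(S(II(SI)(IK(KS))))

Answer: after 3 steps: SS(S(II(SI)(IK(KS))))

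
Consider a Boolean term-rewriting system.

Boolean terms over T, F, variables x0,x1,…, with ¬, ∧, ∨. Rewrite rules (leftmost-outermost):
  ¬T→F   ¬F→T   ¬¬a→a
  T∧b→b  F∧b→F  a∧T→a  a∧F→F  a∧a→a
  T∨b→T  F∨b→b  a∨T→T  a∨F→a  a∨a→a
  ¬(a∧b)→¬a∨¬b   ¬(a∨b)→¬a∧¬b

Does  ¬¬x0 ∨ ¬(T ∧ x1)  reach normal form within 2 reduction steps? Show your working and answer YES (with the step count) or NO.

  start: ¬¬x0 ∨ ¬(T ∧ x1)
  [1] x0 ∨ ¬(T ∧ x1)
  [2] x0 ∨ (¬T ∨ ¬x1)

Answer: NO — after 2 steps the term is x0 ∨ (¬T ∨ ¬x1), not yet normal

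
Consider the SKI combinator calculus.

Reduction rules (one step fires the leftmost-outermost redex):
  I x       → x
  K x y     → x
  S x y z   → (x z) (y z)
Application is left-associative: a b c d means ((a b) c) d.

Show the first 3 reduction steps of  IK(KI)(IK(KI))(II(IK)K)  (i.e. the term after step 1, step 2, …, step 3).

  start: IK(KI)(IK(KI))(II(IK)K)
  →1  K(KI)(IK(KI))(II(IK)K)
  →2  KI(II(IK)K)
  →3  I

Answer: after 3 steps: I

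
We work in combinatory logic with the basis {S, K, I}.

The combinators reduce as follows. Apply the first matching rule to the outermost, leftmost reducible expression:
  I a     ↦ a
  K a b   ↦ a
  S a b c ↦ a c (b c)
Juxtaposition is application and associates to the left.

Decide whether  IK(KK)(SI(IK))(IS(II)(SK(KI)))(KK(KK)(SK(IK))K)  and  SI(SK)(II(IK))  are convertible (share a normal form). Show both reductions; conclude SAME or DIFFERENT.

Term A:
  start: IK(KK)(SI(IK))(IS(II)(SK(KI)))(KK(KK)(SK(IK))K)
  →1  K(KK)(SI(IK))(IS(II)(SK(KI)))(KK(KK)(SK(IK))K)
  →2  KK(IS(II)(SK(KI)))(KK(KK)(SK(IK))K)
  →3  K(KK(KK)(SK(IK))K)
  →4  K(K(SK(IK))K)
  →5  K(SK(IK))
  →6  K(SKK)

Term B:
  start: SI(SK)(II(IK))
  →1  I(II(IK))(SK(II(IK)))
  →2  II(IK)(SK(II(IK)))
  →3  I(IK)(SK(II(IK)))
  →4  IK(SK(II(IK)))
  →5  K(SK(II(IK)))
  →6  K(SK(I(IK)))
  →7  K(SK(IK))
  →8  K(SKK)

Answer: SAME — A ⇓ K(SKK), B ⇓ K(SKK)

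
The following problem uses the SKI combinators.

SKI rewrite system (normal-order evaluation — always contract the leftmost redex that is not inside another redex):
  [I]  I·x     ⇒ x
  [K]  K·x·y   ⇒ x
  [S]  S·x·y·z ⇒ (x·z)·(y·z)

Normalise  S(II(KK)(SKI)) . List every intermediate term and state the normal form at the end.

  start: S(II(KK)(SKI))
  [1] S(I(KK)(SKI))
  [2] S(KK(SKI))
  [3] SK

Answer: normal form = SK  (in 3 steps)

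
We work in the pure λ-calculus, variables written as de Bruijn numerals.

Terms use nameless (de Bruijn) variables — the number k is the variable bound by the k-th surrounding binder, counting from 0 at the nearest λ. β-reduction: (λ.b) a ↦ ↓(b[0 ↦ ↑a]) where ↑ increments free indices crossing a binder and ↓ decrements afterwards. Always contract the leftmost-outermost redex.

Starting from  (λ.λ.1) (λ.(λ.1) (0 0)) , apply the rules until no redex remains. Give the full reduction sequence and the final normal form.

Answer: normal form = λ.λ.0  (in 2 steps)

Derivation:
  start: (λ.λ.1) (λ.(λ.1) (0 0))
  →1  λ.λ.(λ.1) (0 0)
  →2  λ.λ.0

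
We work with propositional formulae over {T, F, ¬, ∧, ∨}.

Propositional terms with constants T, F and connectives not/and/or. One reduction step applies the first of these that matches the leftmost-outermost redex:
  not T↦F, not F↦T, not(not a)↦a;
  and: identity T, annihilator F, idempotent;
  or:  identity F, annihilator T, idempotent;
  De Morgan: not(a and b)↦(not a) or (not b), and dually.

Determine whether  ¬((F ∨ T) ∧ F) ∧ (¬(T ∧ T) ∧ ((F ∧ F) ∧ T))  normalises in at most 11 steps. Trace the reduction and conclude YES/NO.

Answer: NO — after 11 steps the term is F ∧ ((F ∧ F) ∧ T), not yet normal

Reduction:
  start: ¬((F ∨ T) ∧ F) ∧ (¬(T ∧ T) ∧ ((F ∧ F) ∧ T))
  →1  (¬(F ∨ T) ∨ ¬F) ∧ (¬(T ∧ T) ∧ ((F ∧ F) ∧ T))
  →2  ((¬F ∧ ¬T) ∨ ¬F) ∧ (¬(T ∧ T) ∧ ((F ∧ F) ∧ T))
  →3  ((T ∧ ¬T) ∨ ¬F) ∧ (¬(T ∧ T) ∧ ((F ∧ F) ∧ T))
  →4  (¬T ∨ ¬F) ∧ (¬(T ∧ T) ∧ ((F ∧ F) ∧ T))
  →5  (F ∨ ¬F) ∧ (¬(T ∧ T) ∧ ((F ∧ F) ∧ T))
  →6  ¬F ∧ (¬(T ∧ T) ∧ ((F ∧ F) ∧ T))
  →7  T ∧ (¬(T ∧ T) ∧ ((F ∧ F) ∧ T))
  →8  ¬(T ∧ T) ∧ ((F ∧ F) ∧ T)
  →9  (¬T ∨ ¬T) ∧ ((F ∧ F) ∧ T)
  →10  ¬T ∧ ((F ∧ F) ∧ T)
  →11  F ∧ ((F ∧ F) ∧ T)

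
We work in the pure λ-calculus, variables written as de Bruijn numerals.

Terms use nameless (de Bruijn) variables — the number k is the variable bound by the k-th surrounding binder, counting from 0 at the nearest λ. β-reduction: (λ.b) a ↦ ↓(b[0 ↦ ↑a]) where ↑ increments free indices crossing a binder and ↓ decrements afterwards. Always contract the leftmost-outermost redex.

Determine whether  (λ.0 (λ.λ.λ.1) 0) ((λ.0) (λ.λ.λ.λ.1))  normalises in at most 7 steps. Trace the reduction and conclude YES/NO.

  start: (λ.0 (λ.λ.λ.1) 0) ((λ.0) (λ.λ.λ.λ.1))
  [1] (λ.0) (λ.λ.λ.λ.1) (λ.λ.λ.1) ((λ.0) (λ.λ.λ.λ.1))
  [2] (λ.λ.λ.λ.1) (λ.λ.λ.1) ((λ.0) (λ.λ.λ.λ.1))
  [3] (λ.λ.λ.1) ((λ.0) (λ.λ.λ.λ.1))
  [4] λ.λ.1

Answer: YES — reaches normal form λ.λ.1 in 4 ≤ 7 steps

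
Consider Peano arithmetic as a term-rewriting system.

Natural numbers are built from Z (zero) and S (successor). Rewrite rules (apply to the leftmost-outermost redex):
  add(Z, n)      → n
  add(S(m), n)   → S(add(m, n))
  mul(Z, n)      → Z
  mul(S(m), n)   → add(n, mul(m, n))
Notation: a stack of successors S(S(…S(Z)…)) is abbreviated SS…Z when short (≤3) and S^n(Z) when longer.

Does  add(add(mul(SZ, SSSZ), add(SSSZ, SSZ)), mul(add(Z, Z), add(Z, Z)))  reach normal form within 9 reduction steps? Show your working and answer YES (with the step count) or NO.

Answer: NO — after 9 steps the term is S(S(add(S(add(add(Z, mul(Z, SSSZ)), add(SSSZ, SSZ))), mul(add(Z, Z), add(Z, Z))))), not yet normal

Reduction:
  start: add(add(mul(SZ, SSSZ), add(SSSZ, SSZ)), mul(add(Z, Z), add(Z, Z)))
  →1  add(add(add(SSSZ, mul(Z, SSSZ)), add(SSSZ, SSZ)), mul(add(Z, Z), add(Z, Z)))
  →2  add(add(S(add(SSZ, mul(Z, SSSZ))), add(SSSZ, SSZ)), mul(add(Z, Z), add(Z, Z)))
  →3  add(S(add(add(SSZ, mul(Z, SSSZ)), add(SSSZ, SSZ))), mul(add(Z, Z), add(Z, Z)))
  →4  S(add(add(add(SSZ, mul(Z, SSSZ)), add(SSSZ, SSZ)), mul(add(Z, Z), add(Z, Z))))
  →5  S(add(add(S(add(SZ, mul(Z, SSSZ))), add(SSSZ, SSZ)), mul(add(Z, Z), add(Z, Z))))
  →6  S(add(S(add(add(SZ, mul(Z, SSSZ)), add(SSSZ, SSZ))), mul(add(Z, Z), add(Z, Z))))
  →7  S(S(add(add(add(SZ, mul(Z, SSSZ)), add(SSSZ, SSZ)), mul(add(Z, Z), add(Z, Z)))))
  →8  S(S(add(add(S(add(Z, mul(Z, SSSZ))), add(SSSZ, SSZ)), mul(add(Z, Z), add(Z, Z)))))
  →9  S(S(add(S(add(add(Z, mul(Z, SSSZ)), add(SSSZ, SSZ))), mul(add(Z, Z), add(Z, Z)))))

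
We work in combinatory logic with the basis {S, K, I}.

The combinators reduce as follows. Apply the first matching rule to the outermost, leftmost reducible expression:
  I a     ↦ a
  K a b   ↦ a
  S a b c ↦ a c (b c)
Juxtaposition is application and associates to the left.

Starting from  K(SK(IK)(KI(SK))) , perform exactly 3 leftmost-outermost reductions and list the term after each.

Answer: after 3 steps: KI

Derivation:
  start: K(SK(IK)(KI(SK)))
  [1] K(K(KI(SK))(IK(KI(SK))))
  [2] K(KI(SK))
  [3] KI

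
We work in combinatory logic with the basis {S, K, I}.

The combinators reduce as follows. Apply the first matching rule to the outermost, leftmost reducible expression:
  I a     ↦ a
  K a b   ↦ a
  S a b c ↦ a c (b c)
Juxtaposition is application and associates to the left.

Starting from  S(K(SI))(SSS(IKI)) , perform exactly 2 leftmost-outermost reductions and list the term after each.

Answer: after 2 steps: S(K(SI))(S(KI)(S(IKI)))

Working:
  start: S(K(SI))(SSS(IKI))
  →1  S(K(SI))(S(IKI)(S(IKI)))
  →2  S(K(SI))(S(KI)(S(IKI)))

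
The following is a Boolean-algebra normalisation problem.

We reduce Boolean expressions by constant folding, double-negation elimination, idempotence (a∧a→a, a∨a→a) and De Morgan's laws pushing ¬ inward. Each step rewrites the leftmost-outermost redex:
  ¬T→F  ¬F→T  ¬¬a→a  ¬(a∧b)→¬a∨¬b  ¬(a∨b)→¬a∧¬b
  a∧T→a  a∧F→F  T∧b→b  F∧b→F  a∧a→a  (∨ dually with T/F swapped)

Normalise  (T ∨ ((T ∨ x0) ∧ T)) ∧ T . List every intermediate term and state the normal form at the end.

  start: (T ∨ ((T ∨ x0) ∧ T)) ∧ T
  step 1: T ∨ ((T ∨ x0) ∧ T)
  step 2: T

Answer: normal form = T  (in 2 steps)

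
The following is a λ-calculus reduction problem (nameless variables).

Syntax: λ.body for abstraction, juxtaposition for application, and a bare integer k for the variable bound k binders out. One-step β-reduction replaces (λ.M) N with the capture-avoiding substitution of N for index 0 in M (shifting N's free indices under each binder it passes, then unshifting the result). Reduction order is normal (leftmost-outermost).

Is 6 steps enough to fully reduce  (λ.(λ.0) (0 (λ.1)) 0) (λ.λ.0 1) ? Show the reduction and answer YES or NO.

  start: (λ.(λ.0) (0 (λ.1)) 0) (λ.λ.0 1)
  step 1: (λ.0) ((λ.λ.0 1) (λ.λ.λ.0 1)) (λ.λ.0 1)
  step 2: (λ.λ.0 1) (λ.λ.λ.0 1) (λ.λ.0 1)
  step 3: (λ.0 (λ.λ.λ.0 1)) (λ.λ.0 1)
  step 4: (λ.λ.0 1) (λ.λ.λ.0 1)
  step 5: λ.0 (λ.λ.λ.0 1)

Answer: YES — reaches normal form λ.0 (λ.λ.λ.0 1) in 5 ≤ 6 steps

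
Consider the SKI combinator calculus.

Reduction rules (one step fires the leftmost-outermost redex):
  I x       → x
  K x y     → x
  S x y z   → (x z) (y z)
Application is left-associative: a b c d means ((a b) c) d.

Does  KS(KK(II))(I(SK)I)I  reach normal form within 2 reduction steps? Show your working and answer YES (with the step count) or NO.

Answer: YES — reaches normal form S(SKI)I in 2 ≤ 2 steps

Derivation:
  start: KS(KK(II))(I(SK)I)I
  step 1: S(I(SK)I)I
  step 2: S(SKI)I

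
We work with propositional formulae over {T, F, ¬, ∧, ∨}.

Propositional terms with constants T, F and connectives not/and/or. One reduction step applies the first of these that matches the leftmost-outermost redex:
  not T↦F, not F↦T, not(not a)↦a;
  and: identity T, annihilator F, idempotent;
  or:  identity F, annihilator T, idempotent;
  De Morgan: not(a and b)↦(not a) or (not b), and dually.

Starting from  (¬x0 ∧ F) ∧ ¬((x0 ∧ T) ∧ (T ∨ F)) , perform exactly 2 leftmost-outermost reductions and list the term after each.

Answer: after 2 steps: F

Derivation:
  start: (¬x0 ∧ F) ∧ ¬((x0 ∧ T) ∧ (T ∨ F))
  →1  F ∧ ¬((x0 ∧ T) ∧ (T ∨ F))
  →2  F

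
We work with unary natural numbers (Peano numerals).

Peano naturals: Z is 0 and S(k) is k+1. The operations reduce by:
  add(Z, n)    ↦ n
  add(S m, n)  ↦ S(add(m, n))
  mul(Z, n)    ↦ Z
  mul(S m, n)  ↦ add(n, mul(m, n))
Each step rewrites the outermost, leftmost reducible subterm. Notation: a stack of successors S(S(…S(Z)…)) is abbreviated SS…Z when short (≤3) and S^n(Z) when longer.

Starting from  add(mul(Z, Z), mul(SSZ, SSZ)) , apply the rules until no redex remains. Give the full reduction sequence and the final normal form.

  start: add(mul(Z, Z), mul(SSZ, SSZ))
  [1] add(Z, mul(SSZ, SSZ))
  [2] mul(SSZ, SSZ)
  [3] add(SSZ, mul(SZ, SSZ))
  [4] S(add(SZ, mul(SZ, SSZ)))
  [5] S(S(add(Z, mul(SZ, SSZ))))
  [6] S(S(mul(SZ, SSZ)))
  [7] S(S(add(SSZ, mul(Z, SSZ))))
  [8] S(S(S(add(SZ, mul(Z, SSZ)))))
  [9] S(S(S(S(add(Z, mul(Z, SSZ))))))
  [10] S(S(S(S(mul(Z, SSZ)))))
  [11] S^4(Z)

Answer: normal form = S^4(Z)  (in 11 steps)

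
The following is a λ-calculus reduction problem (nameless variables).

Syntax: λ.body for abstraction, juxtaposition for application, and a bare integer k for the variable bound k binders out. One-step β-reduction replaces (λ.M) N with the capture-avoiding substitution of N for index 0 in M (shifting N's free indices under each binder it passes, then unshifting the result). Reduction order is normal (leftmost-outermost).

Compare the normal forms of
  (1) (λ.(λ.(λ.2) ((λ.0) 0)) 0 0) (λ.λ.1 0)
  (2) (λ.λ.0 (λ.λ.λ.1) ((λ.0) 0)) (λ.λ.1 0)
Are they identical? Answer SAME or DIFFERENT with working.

Answer: DIFFERENT — A ⇓ λ.λ.1 0, B ⇓ λ.0 (λ.λ.λ.1) 0

Derivation:
Term A:
  start: (λ.(λ.(λ.2) ((λ.0) 0)) 0 0) (λ.λ.1 0)
  →1  (λ.(λ.λ.λ.1 0) ((λ.0) 0)) (λ.λ.1 0) (λ.λ.1 0)
  →2  (λ.λ.λ.1 0) ((λ.0) (λ.λ.1 0)) (λ.λ.1 0)
  →3  (λ.λ.1 0) (λ.λ.1 0)
  →4  λ.(λ.λ.1 0) 0
  →5  λ.λ.1 0

Term B:
  start: (λ.λ.0 (λ.λ.λ.1) ((λ.0) 0)) (λ.λ.1 0)
  →1  λ.0 (λ.λ.λ.1) ((λ.0) 0)
  →2  λ.0 (λ.λ.λ.1) 0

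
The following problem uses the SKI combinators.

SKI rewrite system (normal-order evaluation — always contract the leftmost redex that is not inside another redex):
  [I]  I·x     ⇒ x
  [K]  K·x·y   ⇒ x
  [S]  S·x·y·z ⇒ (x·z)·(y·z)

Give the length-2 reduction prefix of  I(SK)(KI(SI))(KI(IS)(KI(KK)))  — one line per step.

Answer: after 2 steps: K(KI(IS)(KI(KK)))(KI(SI)(KI(IS)(KI(KK))))

Reduction:
  start: I(SK)(KI(SI))(KI(IS)(KI(KK)))
  →1  SK(KI(SI))(KI(IS)(KI(KK)))
  →2  K(KI(IS)(KI(KK)))(KI(SI)(KI(IS)(KI(KK))))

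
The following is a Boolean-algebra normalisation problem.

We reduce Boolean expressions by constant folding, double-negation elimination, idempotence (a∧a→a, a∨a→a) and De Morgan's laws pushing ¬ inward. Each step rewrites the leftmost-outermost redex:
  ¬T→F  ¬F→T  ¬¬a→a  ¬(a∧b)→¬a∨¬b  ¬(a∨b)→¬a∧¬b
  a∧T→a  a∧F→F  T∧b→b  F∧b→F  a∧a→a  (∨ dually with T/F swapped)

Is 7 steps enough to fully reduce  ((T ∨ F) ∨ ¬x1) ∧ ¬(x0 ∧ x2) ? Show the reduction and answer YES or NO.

  start: ((T ∨ F) ∨ ¬x1) ∧ ¬(x0 ∧ x2)
  step 1: (T ∨ ¬x1) ∧ ¬(x0 ∧ x2)
  step 2: T ∧ ¬(x0 ∧ x2)
  step 3: ¬(x0 ∧ x2)
  step 4: ¬x0 ∨ ¬x2

Answer: YES — reaches normal form ¬x0 ∨ ¬x2 in 4 ≤ 7 steps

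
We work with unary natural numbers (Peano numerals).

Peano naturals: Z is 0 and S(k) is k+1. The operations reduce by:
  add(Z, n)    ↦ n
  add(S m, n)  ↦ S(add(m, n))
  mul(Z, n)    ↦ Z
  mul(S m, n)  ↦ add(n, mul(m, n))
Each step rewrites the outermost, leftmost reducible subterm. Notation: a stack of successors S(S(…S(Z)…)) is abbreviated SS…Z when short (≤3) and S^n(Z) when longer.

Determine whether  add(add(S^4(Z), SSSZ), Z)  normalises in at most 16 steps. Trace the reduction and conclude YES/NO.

Answer: YES — reaches normal form S^7(Z) in 13 ≤ 16 steps

Working:
  start: add(add(S^4(Z), SSSZ), Z)
  step 1: add(S(add(SSSZ, SSSZ)), Z)
  step 2: S(add(add(SSSZ, SSSZ), Z))
  step 3: S(add(S(add(SSZ, SSSZ)), Z))
  step 4: S(S(add(add(SSZ, SSSZ), Z)))
  step 5: S(S(add(S(add(SZ, SSSZ)), Z)))
  step 6: S(S(S(add(add(SZ, SSSZ), Z))))
  step 7: S(S(S(add(S(add(Z, SSSZ)), Z))))
  step 8: S(S(S(S(add(add(Z, SSSZ), Z)))))
  step 9: S(S(S(S(add(SSSZ, Z)))))
  step 10: S(S(S(S(S(add(SSZ, Z))))))
  step 11: S(S(S(S(S(S(add(SZ, Z)))))))
  step 12: S(S(S(S(S(S(S(add(Z, Z))))))))
  step 13: S^7(Z)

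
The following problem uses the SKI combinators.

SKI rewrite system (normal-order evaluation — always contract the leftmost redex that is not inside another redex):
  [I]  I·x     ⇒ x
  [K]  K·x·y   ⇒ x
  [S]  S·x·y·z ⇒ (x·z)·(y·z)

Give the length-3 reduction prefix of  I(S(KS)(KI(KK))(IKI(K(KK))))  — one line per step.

Answer: after 3 steps: S(KI(KK)(IKI(K(KK))))

Working:
  start: I(S(KS)(KI(KK))(IKI(K(KK))))
  step 1: S(KS)(KI(KK))(IKI(K(KK)))
  step 2: KS(IKI(K(KK)))(KI(KK)(IKI(K(KK))))
  step 3: S(KI(KK)(IKI(K(KK))))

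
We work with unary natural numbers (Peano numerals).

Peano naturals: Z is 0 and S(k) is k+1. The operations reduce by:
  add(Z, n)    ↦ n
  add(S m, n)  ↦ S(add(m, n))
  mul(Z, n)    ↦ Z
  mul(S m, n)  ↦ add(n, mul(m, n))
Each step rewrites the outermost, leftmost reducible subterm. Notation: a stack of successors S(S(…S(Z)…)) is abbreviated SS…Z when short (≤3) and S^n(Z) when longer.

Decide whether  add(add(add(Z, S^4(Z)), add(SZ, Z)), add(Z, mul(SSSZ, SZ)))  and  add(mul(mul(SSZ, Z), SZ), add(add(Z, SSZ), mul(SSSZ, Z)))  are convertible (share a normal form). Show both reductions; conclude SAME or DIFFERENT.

Answer: DIFFERENT — A ⇓ S^8(Z), B ⇓ SSZ

Derivation:
Term A:
  start: add(add(add(Z, S^4(Z)), add(SZ, Z)), add(Z, mul(SSSZ, SZ)))
  [1] add(add(S^4(Z), add(SZ, Z)), add(Z, mul(SSSZ, SZ)))
  [2] add(S(add(SSSZ, add(SZ, Z))), add(Z, mul(SSSZ, SZ)))
  [3] S(add(add(SSSZ, add(SZ, Z)), add(Z, mul(SSSZ, SZ))))
  [4] S(add(S(add(SSZ, add(SZ, Z))), add(Z, mul(SSSZ, SZ))))
  [5] S(S(add(add(SSZ, add(SZ, Z)), add(Z, mul(SSSZ, SZ)))))
  [6] S(S(add(S(add(SZ, add(SZ, Z))), add(Z, mul(SSSZ, SZ)))))
  [7] S(S(S(add(add(SZ, add(SZ, Z)), add(Z, mul(SSSZ, SZ))))))
  [8] S(S(S(add(S(add(Z, add(SZ, Z))), add(Z, mul(SSSZ, SZ))))))
  [9] S(S(S(S(add(add(Z, add(SZ, Z)), add(Z, mul(SSSZ, SZ)))))))
  [10] S(S(S(S(add(add(SZ, Z), add(Z, mul(SSSZ, SZ)))))))
  [11] S(S(S(S(add(S(add(Z, Z)), add(Z, mul(SSSZ, SZ)))))))
  [12] S(S(S(S(S(add(add(Z, Z), add(Z, mul(SSSZ, SZ))))))))
  [13] S(S(S(S(S(add(Z, add(Z, mul(SSSZ, SZ))))))))
  [14] S(S(S(S(S(add(Z, mul(SSSZ, SZ)))))))
  [15] S(S(S(S(S(mul(SSSZ, SZ))))))
  [16] S(S(S(S(S(add(SZ, mul(SSZ, SZ)))))))
  [17] S(S(S(S(S(S(add(Z, mul(SSZ, SZ))))))))
  [18] S(S(S(S(S(S(mul(SSZ, SZ)))))))
  [19] S(S(S(S(S(S(add(SZ, mul(SZ, SZ))))))))
  [20] S(S(S(S(S(S(S(add(Z, mul(SZ, SZ)))))))))
  [21] S(S(S(S(S(S(S(mul(SZ, SZ))))))))
  [22] S(S(S(S(S(S(S(add(SZ, mul(Z, SZ)))))))))
  [23] S(S(S(S(S(S(S(S(add(Z, mul(Z, SZ))))))))))
  [24] S(S(S(S(S(S(S(S(mul(Z, SZ)))))))))
  [25] S^8(Z)

Term B:
  start: add(mul(mul(SSZ, Z), SZ), add(add(Z, SSZ), mul(SSSZ, Z)))
  [1] add(mul(add(Z, mul(SZ, Z)), SZ), add(add(Z, SSZ), mul(SSSZ, Z)))
  [2] add(mul(mul(SZ, Z), SZ), add(add(Z, SSZ), mul(SSSZ, Z)))
  [3] add(mul(add(Z, mul(Z, Z)), SZ), add(add(Z, SSZ), mul(SSSZ, Z)))
  [4] add(mul(mul(Z, Z), SZ), add(add(Z, SSZ), mul(SSSZ, Z)))
  [5] add(mul(Z, SZ), add(add(Z, SSZ), mul(SSSZ, Z)))
  [6] add(Z, add(add(Z, SSZ), mul(SSSZ, Z)))
  [7] add(add(Z, SSZ), mul(SSSZ, Z))
  [8] add(SSZ, mul(SSSZ, Z))
  [9] S(add(SZ, mul(SSSZ, Z)))
  [10] S(S(add(Z, mul(SSSZ, Z))))
  [11] S(S(mul(SSSZ, Z)))
  [12] S(S(add(Z, mul(SSZ, Z))))
  [13] S(S(mul(SSZ, Z)))
  [14] S(S(add(Z, mul(SZ, Z))))
  [15] S(S(mul(SZ, Z)))
  [16] S(S(add(Z, mul(Z, Z))))
  [17] S(S(mul(Z, Z)))
  [18] SSZ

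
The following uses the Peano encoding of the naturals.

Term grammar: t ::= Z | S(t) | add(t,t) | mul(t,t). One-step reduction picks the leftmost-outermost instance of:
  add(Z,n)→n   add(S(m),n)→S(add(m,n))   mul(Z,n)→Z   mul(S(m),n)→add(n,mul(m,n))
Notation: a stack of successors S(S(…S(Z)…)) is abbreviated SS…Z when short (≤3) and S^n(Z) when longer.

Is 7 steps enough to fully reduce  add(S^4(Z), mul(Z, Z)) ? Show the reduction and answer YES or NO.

Answer: YES — reaches normal form S^4(Z) in 6 ≤ 7 steps

Working:
  start: add(S^4(Z), mul(Z, Z))
  step 1: S(add(SSSZ, mul(Z, Z)))
  step 2: S(S(add(SSZ, mul(Z, Z))))
  step 3: S(S(S(add(SZ, mul(Z, Z)))))
  step 4: S(S(S(S(add(Z, mul(Z, Z))))))
  step 5: S(S(S(S(mul(Z, Z)))))
  step 6: S^4(Z)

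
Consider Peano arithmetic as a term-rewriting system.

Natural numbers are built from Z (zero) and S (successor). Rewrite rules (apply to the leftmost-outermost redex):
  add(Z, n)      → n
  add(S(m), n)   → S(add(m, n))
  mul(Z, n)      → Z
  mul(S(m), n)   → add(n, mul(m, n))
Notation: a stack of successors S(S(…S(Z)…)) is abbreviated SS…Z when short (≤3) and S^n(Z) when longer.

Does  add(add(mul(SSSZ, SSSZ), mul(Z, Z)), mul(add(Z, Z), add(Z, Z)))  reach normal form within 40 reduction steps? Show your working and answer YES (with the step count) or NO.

Answer: YES — reaches normal form S^9(Z) in 39 ≤ 40 steps

Reduction:
  start: add(add(mul(SSSZ, SSSZ), mul(Z, Z)), mul(add(Z, Z), add(Z, Z)))
  step 1: add(add(add(SSSZ, mul(SSZ, SSSZ)), mul(Z, Z)), mul(add(Z, Z), add(Z, Z)))
  step 2: add(add(S(add(SSZ, mul(SSZ, SSSZ))), mul(Z, Z)), mul(add(Z, Z), add(Z, Z)))
  step 3: add(S(add(add(SSZ, mul(SSZ, SSSZ)), mul(Z, Z))), mul(add(Z, Z), add(Z, Z)))
  step 4: S(add(add(add(SSZ, mul(SSZ, SSSZ)), mul(Z, Z)), mul(add(Z, Z), add(Z, Z))))
  step 5: S(add(add(S(add(SZ, mul(SSZ, SSSZ))), mul(Z, Z)), mul(add(Z, Z), add(Z, Z))))
  step 6: S(add(S(add(add(SZ, mul(SSZ, SSSZ)), mul(Z, Z))), mul(add(Z, Z), add(Z, Z))))
  step 7: S(S(add(add(add(SZ, mul(SSZ, SSSZ)), mul(Z, Z)), mul(add(Z, Z), add(Z, Z)))))
  step 8: S(S(add(add(S(add(Z, mul(SSZ, SSSZ))), mul(Z, Z)), mul(add(Z, Z), add(Z, Z)))))
  step 9: S(S(add(S(add(add(Z, mul(SSZ, SSSZ)), mul(Z, Z))), mul(add(Z, Z), add(Z, Z)))))
  step 10: S(S(S(add(add(add(Z, mul(SSZ, SSSZ)), mul(Z, Z)), mul(add(Z, Z), add(Z, Z))))))
  step 11: S(S(S(add(add(mul(SSZ, SSSZ), mul(Z, Z)), mul(add(Z, Z), add(Z, Z))))))
  step 12: S(S(S(add(add(add(SSSZ, mul(SZ, SSSZ)), mul(Z, Z)), mul(add(Z, Z), add(Z, Z))))))
  step 13: S(S(S(add(add(S(add(SSZ, mul(SZ, SSSZ))), mul(Z, Z)), mul(add(Z, Z), add(Z, Z))))))
  step 14: S(S(S(add(S(add(add(SSZ, mul(SZ, SSSZ)), mul(Z, Z))), mul(add(Z, Z), add(Z, Z))))))
  step 15: S(S(S(S(add(add(add(SSZ, mul(SZ, SSSZ)), mul(Z, Z)), mul(add(Z, Z), add(Z, Z)))))))
  step 16: S(S(S(S(add(add(S(add(SZ, mul(SZ, SSSZ))), mul(Z, Z)), mul(add(Z, Z), add(Z, Z)))))))
  step 17: S(S(S(S(add(S(add(add(SZ, mul(SZ, SSSZ)), mul(Z, Z))), mul(add(Z, Z), add(Z, Z)))))))
  step 18: S(S(S(S(S(add(add(add(SZ, mul(SZ, SSSZ)), mul(Z, Z)), mul(add(Z, Z), add(Z, Z))))))))
  step 19: S(S(S(S(S(add(add(S(add(Z, mul(SZ, SSSZ))), mul(Z, Z)), mul(add(Z, Z), add(Z, Z))))))))
  step 20: S(S(S(S(S(add(S(add(add(Z, mul(SZ, SSSZ)), mul(Z, Z))), mul(add(Z, Z), add(Z, Z))))))))
  step 21: S(S(S(S(S(S(add(add(add(Z, mul(SZ, SSSZ)), mul(Z, Z)), mul(add(Z, Z), add(Z, Z)))))))))
  step 22: S(S(S(S(S(S(add(add(mul(SZ, SSSZ), mul(Z, Z)), mul(add(Z, Z), add(Z, Z)))))))))
  step 23: S(S(S(S(S(S(add(add(add(SSSZ, mul(Z, SSSZ)), mul(Z, Z)), mul(add(Z, Z), add(Z, Z)))))))))
  step 24: S(S(S(S(S(S(add(add(S(add(SSZ, mul(Z, SSSZ))), mul(Z, Z)), mul(add(Z, Z), add(Z, Z)))))))))
  step 25: S(S(S(S(S(S(add(S(add(add(SSZ, mul(Z, SSSZ)), mul(Z, Z))), mul(add(Z, Z), add(Z, Z)))))))))
  step 26: S(S(S(S(S(S(S(add(add(add(SSZ, mul(Z, SSSZ)), mul(Z, Z)), mul(add(Z, Z), add(Z, Z))))))))))
  step 27: S(S(S(S(S(S(S(add(add(S(add(SZ, mul(Z, SSSZ))), mul(Z, Z)), mul(add(Z, Z), add(Z, Z))))))))))
  step 28: S(S(S(S(S(S(S(add(S(add(add(SZ, mul(Z, SSSZ)), mul(Z, Z))), mul(add(Z, Z), add(Z, Z))))))))))
  step 29: S(S(S(S(S(S(S(S(add(add(add(SZ, mul(Z, SSSZ)), mul(Z, Z)), mul(add(Z, Z), add(Z, Z)))))))))))
  step 30: S(S(S(S(S(S(S(S(add(add(S(add(Z, mul(Z, SSSZ))), mul(Z, Z)), mul(add(Z, Z), add(Z, Z)))))))))))
  step 31: S(S(S(S(S(S(S(S(add(S(add(add(Z, mul(Z, SSSZ)), mul(Z, Z))), mul(add(Z, Z), add(Z, Z)))))))))))
  step 32: S(S(S(S(S(S(S(S(S(add(add(add(Z, mul(Z, SSSZ)), mul(Z, Z)), mul(add(Z, Z), add(Z, Z))))))))))))
  step 33: S(S(S(S(S(S(S(S(S(add(add(mul(Z, SSSZ), mul(Z, Z)), mul(add(Z, Z), add(Z, Z))))))))))))
  step 34: S(S(S(S(S(S(S(S(S(add(add(Z, mul(Z, Z)), mul(add(Z, Z), add(Z, Z))))))))))))
  step 35: S(S(S(S(S(S(S(S(S(add(mul(Z, Z), mul(add(Z, Z), add(Z, Z))))))))))))
  step 36: S(S(S(S(S(S(S(S(S(add(Z, mul(add(Z, Z), add(Z, Z))))))))))))
  step 37: S(S(S(S(S(S(S(S(S(mul(add(Z, Z), add(Z, Z)))))))))))
  step 38: S(S(S(S(S(S(S(S(S(mul(Z, add(Z, Z)))))))))))
  step 39: S^9(Z)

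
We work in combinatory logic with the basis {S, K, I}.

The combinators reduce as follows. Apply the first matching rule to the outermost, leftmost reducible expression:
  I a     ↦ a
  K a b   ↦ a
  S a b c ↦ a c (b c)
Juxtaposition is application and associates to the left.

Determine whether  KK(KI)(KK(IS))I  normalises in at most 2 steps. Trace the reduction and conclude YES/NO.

  start: KK(KI)(KK(IS))I
  [1] K(KK(IS))I
  [2] KK(IS)

Answer: NO — after 2 steps the term is KK(IS), not yet normal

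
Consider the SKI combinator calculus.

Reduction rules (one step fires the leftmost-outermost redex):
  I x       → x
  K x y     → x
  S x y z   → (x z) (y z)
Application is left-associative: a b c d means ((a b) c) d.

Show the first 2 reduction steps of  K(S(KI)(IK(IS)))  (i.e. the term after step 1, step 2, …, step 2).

Answer: after 2 steps: K(S(KI)(KS))

Reduction:
  start: K(S(KI)(IK(IS)))
  →1  K(S(KI)(K(IS)))
  →2  K(S(KI)(KS))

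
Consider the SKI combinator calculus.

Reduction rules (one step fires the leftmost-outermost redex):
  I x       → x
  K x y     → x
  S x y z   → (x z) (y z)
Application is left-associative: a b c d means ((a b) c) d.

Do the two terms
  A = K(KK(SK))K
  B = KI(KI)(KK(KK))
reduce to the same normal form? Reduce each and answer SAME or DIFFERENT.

Answer: SAME — A ⇓ K, B ⇓ K

Derivation:
Term A:
  start: K(KK(SK))K
  step 1: KK(SK)
  step 2: K

Term B:
  start: KI(KI)(KK(KK))
  step 1: I(KK(KK))
  step 2: KK(KK)
  step 3: K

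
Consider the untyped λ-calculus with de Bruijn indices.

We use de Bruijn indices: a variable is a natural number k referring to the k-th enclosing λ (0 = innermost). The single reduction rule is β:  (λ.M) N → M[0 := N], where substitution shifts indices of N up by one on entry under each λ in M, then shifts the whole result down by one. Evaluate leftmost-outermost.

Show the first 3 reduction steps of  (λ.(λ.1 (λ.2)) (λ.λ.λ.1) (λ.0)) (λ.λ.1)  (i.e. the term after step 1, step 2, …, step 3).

  start: (λ.(λ.1 (λ.2)) (λ.λ.λ.1) (λ.0)) (λ.λ.1)
  step 1: (λ.(λ.λ.1) (λ.λ.λ.1)) (λ.λ.λ.1) (λ.0)
  step 2: (λ.λ.1) (λ.λ.λ.1) (λ.0)
  step 3: (λ.λ.λ.λ.1) (λ.0)

Answer: after 3 steps: (λ.λ.λ.λ.1) (λ.0)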